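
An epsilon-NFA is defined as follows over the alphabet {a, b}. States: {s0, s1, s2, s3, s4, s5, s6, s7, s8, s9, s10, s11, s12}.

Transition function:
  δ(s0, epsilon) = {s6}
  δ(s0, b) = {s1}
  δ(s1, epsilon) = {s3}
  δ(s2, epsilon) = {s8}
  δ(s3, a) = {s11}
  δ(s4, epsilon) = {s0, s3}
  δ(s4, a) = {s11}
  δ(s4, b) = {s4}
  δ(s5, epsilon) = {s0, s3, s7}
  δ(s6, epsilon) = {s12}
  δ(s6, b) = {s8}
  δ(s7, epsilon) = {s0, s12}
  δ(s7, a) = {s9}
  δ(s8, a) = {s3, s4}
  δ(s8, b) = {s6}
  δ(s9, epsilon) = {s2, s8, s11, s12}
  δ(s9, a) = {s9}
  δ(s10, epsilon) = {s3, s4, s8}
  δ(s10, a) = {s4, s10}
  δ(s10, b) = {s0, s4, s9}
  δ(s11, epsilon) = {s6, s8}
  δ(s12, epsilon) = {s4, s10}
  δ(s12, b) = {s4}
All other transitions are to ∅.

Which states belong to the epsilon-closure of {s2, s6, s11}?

{s0, s2, s3, s4, s6, s8, s10, s11, s12}

Start with {s2, s6, s11}.
From s2 via epsilon: add s8.
From s6 via epsilon: add s12.
From s12 via epsilon: add s4, s10.
From s4 via epsilon: add s0, s3.
No new states can be added; the closed set is {s0, s2, s3, s4, s6, s8, s10, s11, s12}.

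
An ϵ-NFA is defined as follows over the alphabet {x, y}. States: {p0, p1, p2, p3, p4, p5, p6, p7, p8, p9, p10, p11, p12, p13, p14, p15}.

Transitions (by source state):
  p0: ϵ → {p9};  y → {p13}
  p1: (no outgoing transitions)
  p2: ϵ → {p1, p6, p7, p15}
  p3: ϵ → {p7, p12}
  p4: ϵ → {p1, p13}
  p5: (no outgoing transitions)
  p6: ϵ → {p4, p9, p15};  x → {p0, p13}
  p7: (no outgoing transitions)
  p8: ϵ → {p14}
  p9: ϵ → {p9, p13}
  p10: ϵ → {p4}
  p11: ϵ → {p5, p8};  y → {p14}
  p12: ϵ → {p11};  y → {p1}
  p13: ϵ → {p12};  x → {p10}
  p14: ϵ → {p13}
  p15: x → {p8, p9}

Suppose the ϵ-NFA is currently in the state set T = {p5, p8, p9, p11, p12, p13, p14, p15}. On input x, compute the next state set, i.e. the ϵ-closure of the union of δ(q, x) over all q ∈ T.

{p1, p4, p5, p8, p9, p10, p11, p12, p13, p14}

p13 on x → {p10}.
p15 on x → {p8, p9}.
No x-transition from p5, p8, p9, p11, p12, p14.
Union after reading x: {p8, p9, p10}.
Now take the ϵ-closure:
From p8 via ϵ: add p14.
From p9 via ϵ: add p13.
From p10 via ϵ: add p4.
From p4 via ϵ: add p1.
From p13 via ϵ: add p12.
From p12 via ϵ: add p11.
From p11 via ϵ: add p5.
No new states can be added; the closed set is {p1, p4, p5, p8, p9, p10, p11, p12, p13, p14}.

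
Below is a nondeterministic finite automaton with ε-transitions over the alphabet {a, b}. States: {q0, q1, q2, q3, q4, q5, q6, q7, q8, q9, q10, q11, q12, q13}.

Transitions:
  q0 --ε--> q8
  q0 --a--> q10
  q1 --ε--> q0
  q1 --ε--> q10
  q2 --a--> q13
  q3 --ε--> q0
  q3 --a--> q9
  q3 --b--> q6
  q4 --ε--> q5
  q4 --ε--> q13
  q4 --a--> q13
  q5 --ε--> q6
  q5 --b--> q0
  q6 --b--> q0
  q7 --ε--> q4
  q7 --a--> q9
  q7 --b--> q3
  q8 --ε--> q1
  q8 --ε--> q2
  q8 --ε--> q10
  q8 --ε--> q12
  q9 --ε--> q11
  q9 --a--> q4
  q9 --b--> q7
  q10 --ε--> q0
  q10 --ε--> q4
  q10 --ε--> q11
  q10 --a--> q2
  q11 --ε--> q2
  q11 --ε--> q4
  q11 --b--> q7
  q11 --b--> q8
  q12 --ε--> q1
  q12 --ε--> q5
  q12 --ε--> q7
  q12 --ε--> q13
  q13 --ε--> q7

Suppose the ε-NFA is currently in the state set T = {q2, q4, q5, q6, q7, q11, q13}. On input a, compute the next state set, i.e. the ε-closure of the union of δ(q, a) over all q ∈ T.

q2 on a → {q13}.
q4 on a → {q13}.
q7 on a → {q9}.
No a-transition from q5, q6, q11, q13.
Union after reading a: {q9, q13}.
Now take the ε-closure:
From q9 via ε: add q11.
From q13 via ε: add q7.
From q7 via ε: add q4.
From q11 via ε: add q2.
From q4 via ε: add q5.
From q5 via ε: add q6.
No new states can be added; the closed set is {q2, q4, q5, q6, q7, q9, q11, q13}.

{q2, q4, q5, q6, q7, q9, q11, q13}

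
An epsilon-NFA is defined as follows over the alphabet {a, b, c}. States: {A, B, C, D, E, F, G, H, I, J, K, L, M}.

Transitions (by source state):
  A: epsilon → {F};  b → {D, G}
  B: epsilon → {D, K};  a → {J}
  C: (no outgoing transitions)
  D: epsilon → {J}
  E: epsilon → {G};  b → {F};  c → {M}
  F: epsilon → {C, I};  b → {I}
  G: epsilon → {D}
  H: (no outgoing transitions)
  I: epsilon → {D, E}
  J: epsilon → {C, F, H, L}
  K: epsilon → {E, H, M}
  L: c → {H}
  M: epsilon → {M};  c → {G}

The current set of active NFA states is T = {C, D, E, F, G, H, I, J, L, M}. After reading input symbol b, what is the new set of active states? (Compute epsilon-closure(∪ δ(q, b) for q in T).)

E on b → {F}.
F on b → {I}.
No b-transition from C, D, G, H, I, J, L, M.
Union after reading b: {F, I}.
Now take the epsilon-closure:
From F via epsilon: add C.
From I via epsilon: add D, E.
From D via epsilon: add J.
From E via epsilon: add G.
From J via epsilon: add H, L.
No new states can be added; the closed set is {C, D, E, F, G, H, I, J, L}.

{C, D, E, F, G, H, I, J, L}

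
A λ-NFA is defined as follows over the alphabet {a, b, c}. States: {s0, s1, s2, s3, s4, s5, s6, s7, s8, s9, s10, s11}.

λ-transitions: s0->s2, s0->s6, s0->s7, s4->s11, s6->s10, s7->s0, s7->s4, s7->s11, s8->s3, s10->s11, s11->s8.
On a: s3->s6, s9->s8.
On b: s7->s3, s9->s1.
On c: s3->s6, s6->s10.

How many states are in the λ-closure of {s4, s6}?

Start with {s4, s6}.
From s4 via λ: add s11.
From s6 via λ: add s10.
From s11 via λ: add s8.
From s8 via λ: add s3.
λ-closure = {s3, s4, s6, s8, s10, s11}, which has 6 states.

6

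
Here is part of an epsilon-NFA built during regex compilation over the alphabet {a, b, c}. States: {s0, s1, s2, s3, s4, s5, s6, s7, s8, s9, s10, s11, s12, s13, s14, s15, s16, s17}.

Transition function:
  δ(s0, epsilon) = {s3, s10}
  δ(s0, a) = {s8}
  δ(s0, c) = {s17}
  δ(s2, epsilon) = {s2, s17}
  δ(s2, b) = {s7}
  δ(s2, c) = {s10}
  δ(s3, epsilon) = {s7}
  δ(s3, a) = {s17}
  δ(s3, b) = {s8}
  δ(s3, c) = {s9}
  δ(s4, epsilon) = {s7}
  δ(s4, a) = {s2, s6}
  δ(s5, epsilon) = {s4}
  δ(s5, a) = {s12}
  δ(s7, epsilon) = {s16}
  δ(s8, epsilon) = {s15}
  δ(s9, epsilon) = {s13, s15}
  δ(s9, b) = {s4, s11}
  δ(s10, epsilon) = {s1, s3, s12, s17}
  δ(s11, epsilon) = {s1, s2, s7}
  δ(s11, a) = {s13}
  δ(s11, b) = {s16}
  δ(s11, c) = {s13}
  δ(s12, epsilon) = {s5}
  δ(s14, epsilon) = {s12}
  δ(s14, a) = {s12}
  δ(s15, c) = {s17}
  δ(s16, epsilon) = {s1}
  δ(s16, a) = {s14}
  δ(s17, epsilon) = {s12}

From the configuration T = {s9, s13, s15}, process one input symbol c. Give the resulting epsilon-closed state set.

{s1, s4, s5, s7, s12, s16, s17}

s15 on c → {s17}.
No c-transition from s9, s13.
Union after reading c: {s17}.
Now take the epsilon-closure:
From s17 via epsilon: add s12.
From s12 via epsilon: add s5.
From s5 via epsilon: add s4.
From s4 via epsilon: add s7.
From s7 via epsilon: add s16.
From s16 via epsilon: add s1.
No new states can be added; the closed set is {s1, s4, s5, s7, s12, s16, s17}.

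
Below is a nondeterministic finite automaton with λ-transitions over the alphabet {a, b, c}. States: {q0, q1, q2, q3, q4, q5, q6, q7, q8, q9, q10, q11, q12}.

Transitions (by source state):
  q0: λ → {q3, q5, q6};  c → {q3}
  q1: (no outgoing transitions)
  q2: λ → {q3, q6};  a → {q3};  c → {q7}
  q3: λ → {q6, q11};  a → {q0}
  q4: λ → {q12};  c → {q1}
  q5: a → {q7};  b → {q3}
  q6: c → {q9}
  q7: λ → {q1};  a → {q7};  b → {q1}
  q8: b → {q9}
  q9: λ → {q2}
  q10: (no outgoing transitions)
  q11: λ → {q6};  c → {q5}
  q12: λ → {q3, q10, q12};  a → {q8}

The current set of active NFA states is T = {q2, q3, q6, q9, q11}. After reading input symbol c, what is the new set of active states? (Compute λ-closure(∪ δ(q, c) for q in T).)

{q1, q2, q3, q5, q6, q7, q9, q11}

q2 on c → {q7}.
q6 on c → {q9}.
q11 on c → {q5}.
No c-transition from q3, q9.
Union after reading c: {q5, q7, q9}.
Now take the λ-closure:
From q7 via λ: add q1.
From q9 via λ: add q2.
From q2 via λ: add q3, q6.
From q3 via λ: add q11.
No new states can be added; the closed set is {q1, q2, q3, q5, q6, q7, q9, q11}.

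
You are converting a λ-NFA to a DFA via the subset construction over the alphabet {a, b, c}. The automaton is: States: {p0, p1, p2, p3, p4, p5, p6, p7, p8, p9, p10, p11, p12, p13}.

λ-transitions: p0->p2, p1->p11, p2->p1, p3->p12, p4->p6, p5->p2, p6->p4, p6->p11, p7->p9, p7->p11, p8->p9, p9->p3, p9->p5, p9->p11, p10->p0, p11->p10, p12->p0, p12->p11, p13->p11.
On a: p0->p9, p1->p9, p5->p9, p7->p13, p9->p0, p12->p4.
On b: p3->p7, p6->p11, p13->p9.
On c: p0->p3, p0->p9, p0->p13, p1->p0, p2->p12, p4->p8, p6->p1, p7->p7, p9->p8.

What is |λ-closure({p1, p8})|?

10

Start with {p1, p8}.
From p1 via λ: add p11.
From p8 via λ: add p9.
From p9 via λ: add p3, p5.
From p11 via λ: add p10.
From p3 via λ: add p12.
From p5 via λ: add p2.
From p10 via λ: add p0.
λ-closure = {p0, p1, p2, p3, p5, p8, p9, p10, p11, p12}, which has 10 states.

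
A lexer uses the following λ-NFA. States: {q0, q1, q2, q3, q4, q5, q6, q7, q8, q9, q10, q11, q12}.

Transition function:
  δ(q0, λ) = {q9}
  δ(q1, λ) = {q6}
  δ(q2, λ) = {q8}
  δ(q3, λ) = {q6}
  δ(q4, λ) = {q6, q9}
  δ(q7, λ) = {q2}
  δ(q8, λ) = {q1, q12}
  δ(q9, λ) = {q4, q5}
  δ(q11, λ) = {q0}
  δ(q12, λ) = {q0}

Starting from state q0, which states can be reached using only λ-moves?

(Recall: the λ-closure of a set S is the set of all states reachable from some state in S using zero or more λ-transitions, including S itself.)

{q0, q4, q5, q6, q9}

Start with {q0}.
From q0 via λ: add q9.
From q9 via λ: add q4, q5.
From q4 via λ: add q6.
No new states can be added; the closed set is {q0, q4, q5, q6, q9}.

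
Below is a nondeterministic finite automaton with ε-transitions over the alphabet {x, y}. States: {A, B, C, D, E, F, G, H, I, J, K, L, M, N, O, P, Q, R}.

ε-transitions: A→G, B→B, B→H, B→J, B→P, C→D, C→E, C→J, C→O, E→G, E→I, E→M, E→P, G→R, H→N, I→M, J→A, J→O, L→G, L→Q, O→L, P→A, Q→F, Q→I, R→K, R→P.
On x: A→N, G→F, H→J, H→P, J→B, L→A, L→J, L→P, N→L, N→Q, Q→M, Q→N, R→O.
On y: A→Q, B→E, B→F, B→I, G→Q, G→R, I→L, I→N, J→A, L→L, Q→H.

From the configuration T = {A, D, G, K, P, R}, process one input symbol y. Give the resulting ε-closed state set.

A on y → {Q}.
G on y → {Q, R}.
No y-transition from D, K, P, R.
Union after reading y: {Q, R}.
Now take the ε-closure:
From Q via ε: add F, I.
From R via ε: add K, P.
From I via ε: add M.
From P via ε: add A.
From A via ε: add G.
No new states can be added; the closed set is {A, F, G, I, K, M, P, Q, R}.

{A, F, G, I, K, M, P, Q, R}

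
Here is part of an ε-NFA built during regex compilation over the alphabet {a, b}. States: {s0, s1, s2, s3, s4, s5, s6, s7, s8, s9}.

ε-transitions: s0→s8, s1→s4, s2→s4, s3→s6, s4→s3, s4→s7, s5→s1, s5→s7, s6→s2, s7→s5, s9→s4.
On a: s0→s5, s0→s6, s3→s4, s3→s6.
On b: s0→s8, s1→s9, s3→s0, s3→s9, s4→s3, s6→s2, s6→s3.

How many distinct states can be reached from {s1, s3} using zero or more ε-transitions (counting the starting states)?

Start with {s1, s3}.
From s1 via ε: add s4.
From s3 via ε: add s6.
From s4 via ε: add s7.
From s6 via ε: add s2.
From s7 via ε: add s5.
ε-closure = {s1, s2, s3, s4, s5, s6, s7}, which has 7 states.

7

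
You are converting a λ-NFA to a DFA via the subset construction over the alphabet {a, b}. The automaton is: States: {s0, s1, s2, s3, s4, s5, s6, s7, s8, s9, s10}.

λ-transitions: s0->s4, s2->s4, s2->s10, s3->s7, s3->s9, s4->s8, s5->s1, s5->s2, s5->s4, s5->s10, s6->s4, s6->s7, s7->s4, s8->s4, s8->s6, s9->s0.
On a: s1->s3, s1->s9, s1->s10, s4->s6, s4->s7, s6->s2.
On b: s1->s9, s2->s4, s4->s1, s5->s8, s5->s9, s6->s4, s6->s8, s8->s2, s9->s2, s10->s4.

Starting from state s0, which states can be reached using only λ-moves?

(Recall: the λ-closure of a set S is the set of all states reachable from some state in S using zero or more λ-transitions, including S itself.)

{s0, s4, s6, s7, s8}

Start with {s0}.
From s0 via λ: add s4.
From s4 via λ: add s8.
From s8 via λ: add s6.
From s6 via λ: add s7.
No new states can be added; the closed set is {s0, s4, s6, s7, s8}.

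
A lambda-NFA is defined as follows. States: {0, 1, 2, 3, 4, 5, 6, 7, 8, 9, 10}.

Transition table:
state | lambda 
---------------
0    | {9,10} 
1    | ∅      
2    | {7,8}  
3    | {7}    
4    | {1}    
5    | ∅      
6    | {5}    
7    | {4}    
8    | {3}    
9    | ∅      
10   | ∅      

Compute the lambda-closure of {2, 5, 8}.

{1, 2, 3, 4, 5, 7, 8}

Start with {2, 5, 8}.
From 2 via lambda: add 7.
From 8 via lambda: add 3.
From 7 via lambda: add 4.
From 4 via lambda: add 1.
No new states can be added; the closed set is {1, 2, 3, 4, 5, 7, 8}.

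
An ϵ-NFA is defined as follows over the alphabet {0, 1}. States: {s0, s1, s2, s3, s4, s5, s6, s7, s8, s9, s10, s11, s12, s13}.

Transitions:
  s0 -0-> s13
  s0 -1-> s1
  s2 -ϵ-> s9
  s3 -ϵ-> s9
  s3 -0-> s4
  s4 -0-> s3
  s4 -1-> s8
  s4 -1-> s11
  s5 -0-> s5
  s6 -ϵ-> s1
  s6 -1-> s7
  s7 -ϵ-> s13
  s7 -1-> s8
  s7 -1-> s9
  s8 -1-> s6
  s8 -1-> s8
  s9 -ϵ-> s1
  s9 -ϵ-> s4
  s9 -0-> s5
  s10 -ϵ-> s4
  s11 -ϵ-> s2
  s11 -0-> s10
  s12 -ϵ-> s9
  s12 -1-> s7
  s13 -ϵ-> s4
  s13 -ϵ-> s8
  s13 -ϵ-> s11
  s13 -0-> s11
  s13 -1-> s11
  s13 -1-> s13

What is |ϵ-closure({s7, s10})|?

9

Start with {s7, s10}.
From s7 via ϵ: add s13.
From s10 via ϵ: add s4.
From s13 via ϵ: add s8, s11.
From s11 via ϵ: add s2.
From s2 via ϵ: add s9.
From s9 via ϵ: add s1.
ϵ-closure = {s1, s2, s4, s7, s8, s9, s10, s11, s13}, which has 9 states.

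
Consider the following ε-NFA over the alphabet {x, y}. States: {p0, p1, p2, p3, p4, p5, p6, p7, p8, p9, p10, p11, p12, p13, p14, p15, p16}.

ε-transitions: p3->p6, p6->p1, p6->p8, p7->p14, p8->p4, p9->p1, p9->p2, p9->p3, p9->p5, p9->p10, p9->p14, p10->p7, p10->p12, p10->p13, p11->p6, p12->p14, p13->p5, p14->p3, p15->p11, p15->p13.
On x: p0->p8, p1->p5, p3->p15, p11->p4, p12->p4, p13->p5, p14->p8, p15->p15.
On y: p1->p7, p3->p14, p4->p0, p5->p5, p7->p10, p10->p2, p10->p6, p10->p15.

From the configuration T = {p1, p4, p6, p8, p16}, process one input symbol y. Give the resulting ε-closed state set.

{p0, p1, p3, p4, p6, p7, p8, p14}

p1 on y → {p7}.
p4 on y → {p0}.
No y-transition from p6, p8, p16.
Union after reading y: {p0, p7}.
Now take the ε-closure:
From p7 via ε: add p14.
From p14 via ε: add p3.
From p3 via ε: add p6.
From p6 via ε: add p1, p8.
From p8 via ε: add p4.
No new states can be added; the closed set is {p0, p1, p3, p4, p6, p7, p8, p14}.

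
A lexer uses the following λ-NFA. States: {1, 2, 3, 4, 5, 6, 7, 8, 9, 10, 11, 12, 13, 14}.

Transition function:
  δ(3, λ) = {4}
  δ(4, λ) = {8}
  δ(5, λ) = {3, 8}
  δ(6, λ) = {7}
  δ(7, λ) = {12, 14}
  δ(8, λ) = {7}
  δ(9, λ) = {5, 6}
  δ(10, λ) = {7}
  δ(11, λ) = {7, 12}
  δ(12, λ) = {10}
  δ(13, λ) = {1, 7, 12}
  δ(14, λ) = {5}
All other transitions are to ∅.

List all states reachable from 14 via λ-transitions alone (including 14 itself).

Start with {14}.
From 14 via λ: add 5.
From 5 via λ: add 3, 8.
From 3 via λ: add 4.
From 8 via λ: add 7.
From 7 via λ: add 12.
From 12 via λ: add 10.
No new states can be added; the closed set is {3, 4, 5, 7, 8, 10, 12, 14}.

{3, 4, 5, 7, 8, 10, 12, 14}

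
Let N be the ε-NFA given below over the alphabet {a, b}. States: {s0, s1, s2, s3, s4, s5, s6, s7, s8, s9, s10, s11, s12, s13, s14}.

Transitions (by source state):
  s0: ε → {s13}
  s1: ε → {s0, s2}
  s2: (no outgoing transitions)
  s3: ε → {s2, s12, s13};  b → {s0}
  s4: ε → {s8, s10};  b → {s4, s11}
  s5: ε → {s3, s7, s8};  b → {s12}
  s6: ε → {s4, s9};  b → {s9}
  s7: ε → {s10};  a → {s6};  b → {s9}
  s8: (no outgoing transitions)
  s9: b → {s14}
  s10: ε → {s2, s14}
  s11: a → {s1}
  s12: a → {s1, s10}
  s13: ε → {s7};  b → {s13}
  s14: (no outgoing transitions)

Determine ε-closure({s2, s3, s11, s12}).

{s2, s3, s7, s10, s11, s12, s13, s14}

Start with {s2, s3, s11, s12}.
From s3 via ε: add s13.
From s13 via ε: add s7.
From s7 via ε: add s10.
From s10 via ε: add s14.
No new states can be added; the closed set is {s2, s3, s7, s10, s11, s12, s13, s14}.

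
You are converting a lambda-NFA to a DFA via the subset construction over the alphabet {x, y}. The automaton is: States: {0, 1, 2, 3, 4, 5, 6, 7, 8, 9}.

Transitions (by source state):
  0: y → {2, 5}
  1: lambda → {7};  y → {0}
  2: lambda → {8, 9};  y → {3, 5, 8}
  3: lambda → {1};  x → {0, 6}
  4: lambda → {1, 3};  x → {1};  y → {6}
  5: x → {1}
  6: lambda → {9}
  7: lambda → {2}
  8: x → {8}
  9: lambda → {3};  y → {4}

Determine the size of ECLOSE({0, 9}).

Start with {0, 9}.
From 9 via lambda: add 3.
From 3 via lambda: add 1.
From 1 via lambda: add 7.
From 7 via lambda: add 2.
From 2 via lambda: add 8.
lambda-closure = {0, 1, 2, 3, 7, 8, 9}, which has 7 states.

7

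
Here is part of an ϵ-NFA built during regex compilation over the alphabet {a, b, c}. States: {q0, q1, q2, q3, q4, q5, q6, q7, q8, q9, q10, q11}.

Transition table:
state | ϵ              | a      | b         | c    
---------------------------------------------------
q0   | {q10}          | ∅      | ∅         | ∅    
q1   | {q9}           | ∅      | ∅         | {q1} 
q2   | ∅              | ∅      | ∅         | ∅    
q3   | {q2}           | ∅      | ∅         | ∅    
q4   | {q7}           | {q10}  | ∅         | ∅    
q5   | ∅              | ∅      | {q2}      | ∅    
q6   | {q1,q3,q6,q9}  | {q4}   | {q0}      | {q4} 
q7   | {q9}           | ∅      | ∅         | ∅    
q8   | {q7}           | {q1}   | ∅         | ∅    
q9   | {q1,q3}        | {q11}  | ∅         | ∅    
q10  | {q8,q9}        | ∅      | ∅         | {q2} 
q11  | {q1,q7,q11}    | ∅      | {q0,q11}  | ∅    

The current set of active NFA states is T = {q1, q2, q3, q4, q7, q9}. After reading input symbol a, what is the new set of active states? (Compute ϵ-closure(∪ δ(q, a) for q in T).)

{q1, q2, q3, q7, q8, q9, q10, q11}

q4 on a → {q10}.
q9 on a → {q11}.
No a-transition from q1, q2, q3, q7.
Union after reading a: {q10, q11}.
Now take the ϵ-closure:
From q10 via ϵ: add q8, q9.
From q11 via ϵ: add q1, q7.
From q9 via ϵ: add q3.
From q3 via ϵ: add q2.
No new states can be added; the closed set is {q1, q2, q3, q7, q8, q9, q10, q11}.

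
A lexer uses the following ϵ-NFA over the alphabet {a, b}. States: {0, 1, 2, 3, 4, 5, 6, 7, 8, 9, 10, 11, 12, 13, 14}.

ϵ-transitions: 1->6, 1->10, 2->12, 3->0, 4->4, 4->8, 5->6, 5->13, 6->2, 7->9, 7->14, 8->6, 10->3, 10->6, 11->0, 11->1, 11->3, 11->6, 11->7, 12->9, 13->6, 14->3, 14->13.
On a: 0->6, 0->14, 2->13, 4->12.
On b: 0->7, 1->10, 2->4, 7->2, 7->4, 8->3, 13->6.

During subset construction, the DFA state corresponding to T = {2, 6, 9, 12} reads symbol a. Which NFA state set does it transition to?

{2, 6, 9, 12, 13}

2 on a → {13}.
No a-transition from 6, 9, 12.
Union after reading a: {13}.
Now take the ϵ-closure:
From 13 via ϵ: add 6.
From 6 via ϵ: add 2.
From 2 via ϵ: add 12.
From 12 via ϵ: add 9.
No new states can be added; the closed set is {2, 6, 9, 12, 13}.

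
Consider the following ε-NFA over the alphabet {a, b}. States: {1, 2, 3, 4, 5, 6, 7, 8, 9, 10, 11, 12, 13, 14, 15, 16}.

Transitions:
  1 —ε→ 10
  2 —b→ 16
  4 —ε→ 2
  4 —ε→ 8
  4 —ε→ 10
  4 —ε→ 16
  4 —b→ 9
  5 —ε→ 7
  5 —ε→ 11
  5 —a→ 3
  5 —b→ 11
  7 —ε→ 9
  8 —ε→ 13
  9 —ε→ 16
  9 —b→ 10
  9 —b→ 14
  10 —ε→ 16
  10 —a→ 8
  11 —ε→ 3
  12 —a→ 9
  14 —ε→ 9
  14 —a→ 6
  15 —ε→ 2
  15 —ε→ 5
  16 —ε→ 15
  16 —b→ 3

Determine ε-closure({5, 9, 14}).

Start with {5, 9, 14}.
From 5 via ε: add 7, 11.
From 9 via ε: add 16.
From 11 via ε: add 3.
From 16 via ε: add 15.
From 15 via ε: add 2.
No new states can be added; the closed set is {2, 3, 5, 7, 9, 11, 14, 15, 16}.

{2, 3, 5, 7, 9, 11, 14, 15, 16}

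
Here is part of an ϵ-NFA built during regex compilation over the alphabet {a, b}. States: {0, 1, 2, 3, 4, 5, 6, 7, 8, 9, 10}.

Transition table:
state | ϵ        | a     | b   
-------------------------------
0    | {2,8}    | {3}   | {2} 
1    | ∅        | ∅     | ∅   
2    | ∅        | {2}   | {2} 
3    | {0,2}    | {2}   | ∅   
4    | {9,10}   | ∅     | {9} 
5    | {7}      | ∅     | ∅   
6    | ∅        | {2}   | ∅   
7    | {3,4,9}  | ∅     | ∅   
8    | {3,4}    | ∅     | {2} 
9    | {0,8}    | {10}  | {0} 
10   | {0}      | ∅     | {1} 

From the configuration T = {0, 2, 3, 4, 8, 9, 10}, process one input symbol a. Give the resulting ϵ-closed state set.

0 on a → {3}.
2 on a → {2}.
3 on a → {2}.
9 on a → {10}.
No a-transition from 4, 8, 10.
Union after reading a: {2, 3, 10}.
Now take the ϵ-closure:
From 3 via ϵ: add 0.
From 0 via ϵ: add 8.
From 8 via ϵ: add 4.
From 4 via ϵ: add 9.
No new states can be added; the closed set is {0, 2, 3, 4, 8, 9, 10}.

{0, 2, 3, 4, 8, 9, 10}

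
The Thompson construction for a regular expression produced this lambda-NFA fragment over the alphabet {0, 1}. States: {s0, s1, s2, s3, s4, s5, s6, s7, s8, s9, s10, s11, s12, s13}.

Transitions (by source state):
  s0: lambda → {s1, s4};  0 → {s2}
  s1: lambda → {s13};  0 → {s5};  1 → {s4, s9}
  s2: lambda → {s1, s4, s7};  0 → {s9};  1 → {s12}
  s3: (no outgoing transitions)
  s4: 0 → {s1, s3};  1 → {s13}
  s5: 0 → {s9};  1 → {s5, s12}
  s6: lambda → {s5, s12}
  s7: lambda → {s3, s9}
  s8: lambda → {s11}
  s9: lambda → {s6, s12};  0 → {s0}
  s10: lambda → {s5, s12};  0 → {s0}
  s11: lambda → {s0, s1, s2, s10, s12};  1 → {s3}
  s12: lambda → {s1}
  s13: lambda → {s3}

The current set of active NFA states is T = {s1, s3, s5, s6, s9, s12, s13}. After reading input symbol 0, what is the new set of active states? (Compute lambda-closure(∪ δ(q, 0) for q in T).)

{s0, s1, s3, s4, s5, s6, s9, s12, s13}

s1 on 0 → {s5}.
s5 on 0 → {s9}.
s9 on 0 → {s0}.
No 0-transition from s3, s6, s12, s13.
Union after reading 0: {s0, s5, s9}.
Now take the lambda-closure:
From s0 via lambda: add s1, s4.
From s9 via lambda: add s6, s12.
From s1 via lambda: add s13.
From s13 via lambda: add s3.
No new states can be added; the closed set is {s0, s1, s3, s4, s5, s6, s9, s12, s13}.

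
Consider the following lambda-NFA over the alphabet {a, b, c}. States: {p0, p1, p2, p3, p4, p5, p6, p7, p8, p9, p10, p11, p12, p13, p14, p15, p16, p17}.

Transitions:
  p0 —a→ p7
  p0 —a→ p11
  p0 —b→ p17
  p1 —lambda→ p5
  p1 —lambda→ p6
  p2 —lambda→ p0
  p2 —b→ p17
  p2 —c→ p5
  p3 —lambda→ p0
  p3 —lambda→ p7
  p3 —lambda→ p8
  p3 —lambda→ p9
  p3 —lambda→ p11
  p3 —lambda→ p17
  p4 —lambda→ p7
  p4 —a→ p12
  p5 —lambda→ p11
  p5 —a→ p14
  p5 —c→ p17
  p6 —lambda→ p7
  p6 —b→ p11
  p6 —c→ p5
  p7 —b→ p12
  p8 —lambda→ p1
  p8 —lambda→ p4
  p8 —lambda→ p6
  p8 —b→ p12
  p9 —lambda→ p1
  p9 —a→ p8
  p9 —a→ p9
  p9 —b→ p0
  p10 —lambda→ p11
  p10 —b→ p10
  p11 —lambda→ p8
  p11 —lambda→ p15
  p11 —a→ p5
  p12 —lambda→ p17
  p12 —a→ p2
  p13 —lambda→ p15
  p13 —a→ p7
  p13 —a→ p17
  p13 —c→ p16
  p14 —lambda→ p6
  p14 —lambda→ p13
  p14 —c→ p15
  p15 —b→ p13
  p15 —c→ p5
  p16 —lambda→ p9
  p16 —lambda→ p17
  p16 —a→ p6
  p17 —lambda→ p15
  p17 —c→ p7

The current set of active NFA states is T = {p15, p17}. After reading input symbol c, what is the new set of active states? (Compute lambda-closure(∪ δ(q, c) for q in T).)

p15 on c → {p5}.
p17 on c → {p7}.
Union after reading c: {p5, p7}.
Now take the lambda-closure:
From p5 via lambda: add p11.
From p11 via lambda: add p8, p15.
From p8 via lambda: add p1, p4, p6.
No new states can be added; the closed set is {p1, p4, p5, p6, p7, p8, p11, p15}.

{p1, p4, p5, p6, p7, p8, p11, p15}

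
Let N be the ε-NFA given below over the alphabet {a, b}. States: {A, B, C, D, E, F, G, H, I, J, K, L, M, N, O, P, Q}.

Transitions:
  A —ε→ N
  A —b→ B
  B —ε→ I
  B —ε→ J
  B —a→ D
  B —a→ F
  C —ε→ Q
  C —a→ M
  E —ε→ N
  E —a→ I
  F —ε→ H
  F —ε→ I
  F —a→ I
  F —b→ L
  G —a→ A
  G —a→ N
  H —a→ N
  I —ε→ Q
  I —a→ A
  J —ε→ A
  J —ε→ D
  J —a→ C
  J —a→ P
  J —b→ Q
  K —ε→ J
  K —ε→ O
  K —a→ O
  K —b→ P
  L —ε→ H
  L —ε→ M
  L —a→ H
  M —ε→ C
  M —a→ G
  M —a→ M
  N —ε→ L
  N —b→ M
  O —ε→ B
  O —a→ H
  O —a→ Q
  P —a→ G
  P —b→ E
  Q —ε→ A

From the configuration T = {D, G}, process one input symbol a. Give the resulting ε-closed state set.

G on a → {A, N}.
No a-transition from D.
Union after reading a: {A, N}.
Now take the ε-closure:
From N via ε: add L.
From L via ε: add H, M.
From M via ε: add C.
From C via ε: add Q.
No new states can be added; the closed set is {A, C, H, L, M, N, Q}.

{A, C, H, L, M, N, Q}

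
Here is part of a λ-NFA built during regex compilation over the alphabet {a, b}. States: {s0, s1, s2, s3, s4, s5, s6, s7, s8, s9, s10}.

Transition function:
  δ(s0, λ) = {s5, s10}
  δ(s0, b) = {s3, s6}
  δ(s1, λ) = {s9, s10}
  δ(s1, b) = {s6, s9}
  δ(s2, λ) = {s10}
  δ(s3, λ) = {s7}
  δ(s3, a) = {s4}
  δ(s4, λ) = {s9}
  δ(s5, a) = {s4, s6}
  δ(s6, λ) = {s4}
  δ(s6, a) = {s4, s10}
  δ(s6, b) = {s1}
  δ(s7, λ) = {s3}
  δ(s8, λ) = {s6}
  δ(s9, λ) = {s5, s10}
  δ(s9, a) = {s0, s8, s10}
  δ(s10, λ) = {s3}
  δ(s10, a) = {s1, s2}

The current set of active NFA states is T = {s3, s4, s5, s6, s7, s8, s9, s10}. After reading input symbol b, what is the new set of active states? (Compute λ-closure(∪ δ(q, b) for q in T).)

s6 on b → {s1}.
No b-transition from s3, s4, s5, s7, s8, s9, s10.
Union after reading b: {s1}.
Now take the λ-closure:
From s1 via λ: add s9, s10.
From s9 via λ: add s5.
From s10 via λ: add s3.
From s3 via λ: add s7.
No new states can be added; the closed set is {s1, s3, s5, s7, s9, s10}.

{s1, s3, s5, s7, s9, s10}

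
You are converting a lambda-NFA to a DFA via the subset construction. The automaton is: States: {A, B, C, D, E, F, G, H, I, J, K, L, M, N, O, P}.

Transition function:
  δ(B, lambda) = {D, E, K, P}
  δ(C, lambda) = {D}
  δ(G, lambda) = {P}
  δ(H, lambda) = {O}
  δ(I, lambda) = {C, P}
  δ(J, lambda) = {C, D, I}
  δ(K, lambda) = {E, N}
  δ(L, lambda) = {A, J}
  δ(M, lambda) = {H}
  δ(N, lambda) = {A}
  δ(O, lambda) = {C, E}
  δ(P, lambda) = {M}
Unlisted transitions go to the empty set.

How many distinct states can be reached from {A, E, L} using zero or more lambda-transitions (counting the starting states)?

11

Start with {A, E, L}.
From L via lambda: add J.
From J via lambda: add C, D, I.
From I via lambda: add P.
From P via lambda: add M.
From M via lambda: add H.
From H via lambda: add O.
lambda-closure = {A, C, D, E, H, I, J, L, M, O, P}, which has 11 states.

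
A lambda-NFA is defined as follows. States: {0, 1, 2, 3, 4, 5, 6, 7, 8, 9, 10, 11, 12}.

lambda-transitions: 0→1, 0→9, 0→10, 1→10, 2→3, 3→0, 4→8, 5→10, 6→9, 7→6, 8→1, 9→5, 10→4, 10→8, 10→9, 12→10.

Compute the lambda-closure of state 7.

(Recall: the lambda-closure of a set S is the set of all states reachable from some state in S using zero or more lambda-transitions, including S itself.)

{1, 4, 5, 6, 7, 8, 9, 10}

Start with {7}.
From 7 via lambda: add 6.
From 6 via lambda: add 9.
From 9 via lambda: add 5.
From 5 via lambda: add 10.
From 10 via lambda: add 4, 8.
From 8 via lambda: add 1.
No new states can be added; the closed set is {1, 4, 5, 6, 7, 8, 9, 10}.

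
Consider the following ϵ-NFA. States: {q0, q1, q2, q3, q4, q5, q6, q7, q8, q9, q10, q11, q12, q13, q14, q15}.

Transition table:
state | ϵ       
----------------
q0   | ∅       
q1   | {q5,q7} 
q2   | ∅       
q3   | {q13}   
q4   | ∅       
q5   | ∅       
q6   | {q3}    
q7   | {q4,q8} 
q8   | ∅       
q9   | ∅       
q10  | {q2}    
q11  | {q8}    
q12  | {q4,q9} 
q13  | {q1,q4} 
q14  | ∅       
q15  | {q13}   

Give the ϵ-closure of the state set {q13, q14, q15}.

{q1, q4, q5, q7, q8, q13, q14, q15}

Start with {q13, q14, q15}.
From q13 via ϵ: add q1, q4.
From q1 via ϵ: add q5, q7.
From q7 via ϵ: add q8.
No new states can be added; the closed set is {q1, q4, q5, q7, q8, q13, q14, q15}.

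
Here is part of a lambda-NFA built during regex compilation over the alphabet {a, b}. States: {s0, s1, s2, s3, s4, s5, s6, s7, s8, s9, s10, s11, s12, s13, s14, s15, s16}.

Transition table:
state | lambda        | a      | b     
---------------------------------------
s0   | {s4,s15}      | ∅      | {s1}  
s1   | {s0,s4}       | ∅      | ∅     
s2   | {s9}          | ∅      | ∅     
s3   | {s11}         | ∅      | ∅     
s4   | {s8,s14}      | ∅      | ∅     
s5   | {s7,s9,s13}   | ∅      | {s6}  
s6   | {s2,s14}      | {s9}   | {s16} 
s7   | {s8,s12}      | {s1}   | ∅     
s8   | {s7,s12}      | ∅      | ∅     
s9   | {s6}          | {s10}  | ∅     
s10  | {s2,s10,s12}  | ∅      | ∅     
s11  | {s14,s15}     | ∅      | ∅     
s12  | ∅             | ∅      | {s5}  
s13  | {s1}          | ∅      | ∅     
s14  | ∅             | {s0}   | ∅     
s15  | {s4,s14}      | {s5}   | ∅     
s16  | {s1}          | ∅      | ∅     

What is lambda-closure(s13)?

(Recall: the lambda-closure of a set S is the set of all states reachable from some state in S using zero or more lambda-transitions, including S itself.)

{s0, s1, s4, s7, s8, s12, s13, s14, s15}

Start with {s13}.
From s13 via lambda: add s1.
From s1 via lambda: add s0, s4.
From s0 via lambda: add s15.
From s4 via lambda: add s8, s14.
From s8 via lambda: add s7, s12.
No new states can be added; the closed set is {s0, s1, s4, s7, s8, s12, s13, s14, s15}.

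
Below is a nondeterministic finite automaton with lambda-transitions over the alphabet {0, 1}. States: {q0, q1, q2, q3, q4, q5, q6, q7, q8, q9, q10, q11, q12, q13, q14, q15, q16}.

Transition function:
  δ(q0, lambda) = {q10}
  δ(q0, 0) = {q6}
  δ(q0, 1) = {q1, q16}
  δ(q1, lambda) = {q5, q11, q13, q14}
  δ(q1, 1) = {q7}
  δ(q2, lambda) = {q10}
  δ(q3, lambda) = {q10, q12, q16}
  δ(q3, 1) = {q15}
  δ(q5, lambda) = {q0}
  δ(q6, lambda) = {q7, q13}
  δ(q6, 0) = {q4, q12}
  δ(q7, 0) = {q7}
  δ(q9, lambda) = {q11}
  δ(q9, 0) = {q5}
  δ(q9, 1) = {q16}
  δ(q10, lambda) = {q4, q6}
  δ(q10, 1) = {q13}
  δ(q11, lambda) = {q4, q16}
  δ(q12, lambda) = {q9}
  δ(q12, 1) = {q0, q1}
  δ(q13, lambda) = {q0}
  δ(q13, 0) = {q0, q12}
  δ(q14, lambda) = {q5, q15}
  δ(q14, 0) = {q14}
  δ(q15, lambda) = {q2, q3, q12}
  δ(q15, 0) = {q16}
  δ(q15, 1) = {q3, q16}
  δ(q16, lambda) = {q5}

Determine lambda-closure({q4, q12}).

{q0, q4, q5, q6, q7, q9, q10, q11, q12, q13, q16}

Start with {q4, q12}.
From q12 via lambda: add q9.
From q9 via lambda: add q11.
From q11 via lambda: add q16.
From q16 via lambda: add q5.
From q5 via lambda: add q0.
From q0 via lambda: add q10.
From q10 via lambda: add q6.
From q6 via lambda: add q7, q13.
No new states can be added; the closed set is {q0, q4, q5, q6, q7, q9, q10, q11, q12, q13, q16}.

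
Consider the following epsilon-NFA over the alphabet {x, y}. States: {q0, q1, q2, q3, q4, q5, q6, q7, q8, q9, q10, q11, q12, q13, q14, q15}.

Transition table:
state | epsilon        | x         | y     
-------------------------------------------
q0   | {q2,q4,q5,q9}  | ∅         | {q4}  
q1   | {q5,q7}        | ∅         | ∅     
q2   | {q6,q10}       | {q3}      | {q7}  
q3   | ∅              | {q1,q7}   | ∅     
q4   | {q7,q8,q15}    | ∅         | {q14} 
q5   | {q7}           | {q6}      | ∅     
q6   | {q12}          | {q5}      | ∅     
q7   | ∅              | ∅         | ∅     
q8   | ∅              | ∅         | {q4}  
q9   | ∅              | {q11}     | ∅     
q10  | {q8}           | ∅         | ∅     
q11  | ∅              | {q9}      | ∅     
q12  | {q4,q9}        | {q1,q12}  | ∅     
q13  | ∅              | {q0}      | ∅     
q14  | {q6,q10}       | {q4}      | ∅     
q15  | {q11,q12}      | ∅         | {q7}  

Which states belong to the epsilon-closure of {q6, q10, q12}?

Start with {q6, q10, q12}.
From q10 via epsilon: add q8.
From q12 via epsilon: add q4, q9.
From q4 via epsilon: add q7, q15.
From q15 via epsilon: add q11.
No new states can be added; the closed set is {q4, q6, q7, q8, q9, q10, q11, q12, q15}.

{q4, q6, q7, q8, q9, q10, q11, q12, q15}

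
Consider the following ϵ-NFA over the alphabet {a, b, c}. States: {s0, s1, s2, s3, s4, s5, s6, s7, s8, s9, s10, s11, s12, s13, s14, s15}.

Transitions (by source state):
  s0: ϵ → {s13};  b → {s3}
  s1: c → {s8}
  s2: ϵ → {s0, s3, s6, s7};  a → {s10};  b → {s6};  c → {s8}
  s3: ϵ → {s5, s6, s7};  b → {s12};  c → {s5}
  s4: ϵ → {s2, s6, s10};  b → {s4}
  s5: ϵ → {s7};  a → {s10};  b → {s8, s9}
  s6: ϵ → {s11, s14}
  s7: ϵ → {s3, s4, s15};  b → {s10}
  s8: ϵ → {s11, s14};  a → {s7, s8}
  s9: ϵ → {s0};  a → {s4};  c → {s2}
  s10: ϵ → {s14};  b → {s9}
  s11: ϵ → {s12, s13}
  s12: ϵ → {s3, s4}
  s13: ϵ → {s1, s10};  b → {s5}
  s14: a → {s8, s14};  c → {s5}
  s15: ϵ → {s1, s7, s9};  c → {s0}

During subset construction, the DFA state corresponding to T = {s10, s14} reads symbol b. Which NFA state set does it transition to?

{s0, s1, s9, s10, s13, s14}

s10 on b → {s9}.
No b-transition from s14.
Union after reading b: {s9}.
Now take the ϵ-closure:
From s9 via ϵ: add s0.
From s0 via ϵ: add s13.
From s13 via ϵ: add s1, s10.
From s10 via ϵ: add s14.
No new states can be added; the closed set is {s0, s1, s9, s10, s13, s14}.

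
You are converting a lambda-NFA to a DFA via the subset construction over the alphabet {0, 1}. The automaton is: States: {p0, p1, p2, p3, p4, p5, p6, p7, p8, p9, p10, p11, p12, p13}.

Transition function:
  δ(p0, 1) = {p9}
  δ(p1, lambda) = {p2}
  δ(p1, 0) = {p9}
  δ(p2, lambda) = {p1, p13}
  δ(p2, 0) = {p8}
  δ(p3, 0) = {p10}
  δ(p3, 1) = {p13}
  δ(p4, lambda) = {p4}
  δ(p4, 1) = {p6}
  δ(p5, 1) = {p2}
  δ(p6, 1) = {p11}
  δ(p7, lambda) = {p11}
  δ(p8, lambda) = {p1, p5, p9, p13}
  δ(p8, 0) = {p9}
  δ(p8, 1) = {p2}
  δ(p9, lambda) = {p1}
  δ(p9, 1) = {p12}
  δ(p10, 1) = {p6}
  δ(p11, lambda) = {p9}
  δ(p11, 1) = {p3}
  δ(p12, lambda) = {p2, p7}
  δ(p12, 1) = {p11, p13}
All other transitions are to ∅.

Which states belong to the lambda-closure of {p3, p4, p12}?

Start with {p3, p4, p12}.
From p12 via lambda: add p2, p7.
From p2 via lambda: add p1, p13.
From p7 via lambda: add p11.
From p11 via lambda: add p9.
No new states can be added; the closed set is {p1, p2, p3, p4, p7, p9, p11, p12, p13}.

{p1, p2, p3, p4, p7, p9, p11, p12, p13}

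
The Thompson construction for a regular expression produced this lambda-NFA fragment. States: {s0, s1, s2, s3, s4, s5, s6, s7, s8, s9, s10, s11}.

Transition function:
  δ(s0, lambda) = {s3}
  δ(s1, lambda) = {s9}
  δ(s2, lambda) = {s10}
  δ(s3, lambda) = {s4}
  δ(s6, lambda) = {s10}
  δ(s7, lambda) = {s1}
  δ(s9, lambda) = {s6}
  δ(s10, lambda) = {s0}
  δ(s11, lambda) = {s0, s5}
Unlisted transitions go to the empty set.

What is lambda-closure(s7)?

Start with {s7}.
From s7 via lambda: add s1.
From s1 via lambda: add s9.
From s9 via lambda: add s6.
From s6 via lambda: add s10.
From s10 via lambda: add s0.
From s0 via lambda: add s3.
From s3 via lambda: add s4.
No new states can be added; the closed set is {s0, s1, s3, s4, s6, s7, s9, s10}.

{s0, s1, s3, s4, s6, s7, s9, s10}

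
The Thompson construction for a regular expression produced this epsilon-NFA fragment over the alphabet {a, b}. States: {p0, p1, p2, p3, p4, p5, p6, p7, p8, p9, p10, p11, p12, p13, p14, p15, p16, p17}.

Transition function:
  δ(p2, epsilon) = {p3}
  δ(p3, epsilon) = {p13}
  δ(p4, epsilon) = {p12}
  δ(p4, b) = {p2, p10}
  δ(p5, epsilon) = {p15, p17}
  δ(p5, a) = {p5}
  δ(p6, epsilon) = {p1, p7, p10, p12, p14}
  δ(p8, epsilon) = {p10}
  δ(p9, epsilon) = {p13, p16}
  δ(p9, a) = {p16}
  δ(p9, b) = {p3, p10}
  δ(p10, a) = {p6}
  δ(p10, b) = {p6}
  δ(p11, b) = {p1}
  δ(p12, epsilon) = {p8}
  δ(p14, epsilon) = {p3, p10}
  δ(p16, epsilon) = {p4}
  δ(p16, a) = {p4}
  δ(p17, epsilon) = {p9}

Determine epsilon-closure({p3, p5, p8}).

{p3, p4, p5, p8, p9, p10, p12, p13, p15, p16, p17}

Start with {p3, p5, p8}.
From p3 via epsilon: add p13.
From p5 via epsilon: add p15, p17.
From p8 via epsilon: add p10.
From p17 via epsilon: add p9.
From p9 via epsilon: add p16.
From p16 via epsilon: add p4.
From p4 via epsilon: add p12.
No new states can be added; the closed set is {p3, p4, p5, p8, p9, p10, p12, p13, p15, p16, p17}.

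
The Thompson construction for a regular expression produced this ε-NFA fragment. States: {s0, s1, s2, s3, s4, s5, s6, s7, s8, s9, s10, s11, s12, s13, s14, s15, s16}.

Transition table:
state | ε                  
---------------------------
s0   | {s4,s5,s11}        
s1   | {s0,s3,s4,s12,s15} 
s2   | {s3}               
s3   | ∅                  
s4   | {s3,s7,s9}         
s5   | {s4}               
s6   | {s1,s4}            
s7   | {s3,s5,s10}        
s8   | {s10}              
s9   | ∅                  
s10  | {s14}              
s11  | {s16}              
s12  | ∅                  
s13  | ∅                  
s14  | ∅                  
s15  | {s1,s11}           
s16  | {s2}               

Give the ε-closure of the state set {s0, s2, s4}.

Start with {s0, s2, s4}.
From s0 via ε: add s5, s11.
From s2 via ε: add s3.
From s4 via ε: add s7, s9.
From s7 via ε: add s10.
From s11 via ε: add s16.
From s10 via ε: add s14.
No new states can be added; the closed set is {s0, s2, s3, s4, s5, s7, s9, s10, s11, s14, s16}.

{s0, s2, s3, s4, s5, s7, s9, s10, s11, s14, s16}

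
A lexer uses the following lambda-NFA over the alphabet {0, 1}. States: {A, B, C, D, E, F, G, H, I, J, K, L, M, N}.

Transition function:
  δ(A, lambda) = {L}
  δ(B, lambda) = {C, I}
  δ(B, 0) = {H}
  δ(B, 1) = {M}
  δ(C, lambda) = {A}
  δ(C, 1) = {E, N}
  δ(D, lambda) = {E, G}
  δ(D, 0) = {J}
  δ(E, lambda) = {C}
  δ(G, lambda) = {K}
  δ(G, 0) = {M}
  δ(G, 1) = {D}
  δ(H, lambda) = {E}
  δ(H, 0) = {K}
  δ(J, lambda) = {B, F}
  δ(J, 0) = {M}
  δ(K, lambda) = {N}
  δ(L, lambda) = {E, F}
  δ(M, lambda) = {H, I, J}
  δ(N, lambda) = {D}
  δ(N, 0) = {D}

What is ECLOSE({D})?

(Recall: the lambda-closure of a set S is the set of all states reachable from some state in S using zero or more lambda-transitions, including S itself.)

{A, C, D, E, F, G, K, L, N}

Start with {D}.
From D via lambda: add E, G.
From E via lambda: add C.
From G via lambda: add K.
From C via lambda: add A.
From K via lambda: add N.
From A via lambda: add L.
From L via lambda: add F.
No new states can be added; the closed set is {A, C, D, E, F, G, K, L, N}.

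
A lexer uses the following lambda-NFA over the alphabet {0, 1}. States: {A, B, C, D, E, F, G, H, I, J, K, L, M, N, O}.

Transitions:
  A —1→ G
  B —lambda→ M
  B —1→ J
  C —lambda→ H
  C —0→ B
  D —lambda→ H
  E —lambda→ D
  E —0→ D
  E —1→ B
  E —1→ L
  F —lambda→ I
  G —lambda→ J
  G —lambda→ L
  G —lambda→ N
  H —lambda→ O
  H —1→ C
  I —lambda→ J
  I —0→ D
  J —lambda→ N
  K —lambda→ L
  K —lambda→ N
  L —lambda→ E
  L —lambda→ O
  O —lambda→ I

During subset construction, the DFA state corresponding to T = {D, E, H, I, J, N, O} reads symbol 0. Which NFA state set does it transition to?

E on 0 → {D}.
I on 0 → {D}.
No 0-transition from D, H, J, N, O.
Union after reading 0: {D}.
Now take the lambda-closure:
From D via lambda: add H.
From H via lambda: add O.
From O via lambda: add I.
From I via lambda: add J.
From J via lambda: add N.
No new states can be added; the closed set is {D, H, I, J, N, O}.

{D, H, I, J, N, O}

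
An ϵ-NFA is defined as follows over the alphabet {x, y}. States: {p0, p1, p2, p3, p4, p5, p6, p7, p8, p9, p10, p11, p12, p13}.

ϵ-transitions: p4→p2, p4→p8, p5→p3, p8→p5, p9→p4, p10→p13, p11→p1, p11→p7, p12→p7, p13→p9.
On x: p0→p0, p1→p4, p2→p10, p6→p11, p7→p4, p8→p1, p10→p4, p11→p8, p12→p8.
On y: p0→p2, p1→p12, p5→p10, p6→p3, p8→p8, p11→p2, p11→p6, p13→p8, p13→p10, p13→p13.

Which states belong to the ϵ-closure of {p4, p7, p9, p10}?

Start with {p4, p7, p9, p10}.
From p4 via ϵ: add p2, p8.
From p10 via ϵ: add p13.
From p8 via ϵ: add p5.
From p5 via ϵ: add p3.
No new states can be added; the closed set is {p2, p3, p4, p5, p7, p8, p9, p10, p13}.

{p2, p3, p4, p5, p7, p8, p9, p10, p13}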